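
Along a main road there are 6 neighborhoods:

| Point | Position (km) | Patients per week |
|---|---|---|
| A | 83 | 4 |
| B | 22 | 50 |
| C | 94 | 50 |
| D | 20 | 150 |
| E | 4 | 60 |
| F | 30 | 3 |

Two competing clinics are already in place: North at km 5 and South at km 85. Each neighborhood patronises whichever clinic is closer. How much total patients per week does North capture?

263

The indifferent point is the midpoint (5+85)/2 = 45; neighborhoods left of it (closer to North at 5) go to North, those right go to South.
  E at 4 (w=60) → North
  D at 20 (w=150) → North
  B at 22 (w=50) → North
  F at 30 (w=3) → North
  A at 83 (w=4) → South
  C at 94 (w=50) → South
North captures 263; South captures 54.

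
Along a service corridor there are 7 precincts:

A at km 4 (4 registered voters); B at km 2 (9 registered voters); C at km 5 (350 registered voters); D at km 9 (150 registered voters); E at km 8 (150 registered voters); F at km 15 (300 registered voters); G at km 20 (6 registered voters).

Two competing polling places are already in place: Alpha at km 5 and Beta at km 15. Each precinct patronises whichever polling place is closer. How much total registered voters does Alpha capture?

663

The indifferent point is the midpoint (5+15)/2 = 10; precincts left of it (closer to Alpha at 5) go to Alpha, those right go to Beta.
  B at 2 (w=9) → Alpha
  A at 4 (w=4) → Alpha
  C at 5 (w=350) → Alpha
  E at 8 (w=150) → Alpha
  D at 9 (w=150) → Alpha
  F at 15 (w=300) → Beta
  G at 20 (w=6) → Beta
Alpha captures 663; Beta captures 306.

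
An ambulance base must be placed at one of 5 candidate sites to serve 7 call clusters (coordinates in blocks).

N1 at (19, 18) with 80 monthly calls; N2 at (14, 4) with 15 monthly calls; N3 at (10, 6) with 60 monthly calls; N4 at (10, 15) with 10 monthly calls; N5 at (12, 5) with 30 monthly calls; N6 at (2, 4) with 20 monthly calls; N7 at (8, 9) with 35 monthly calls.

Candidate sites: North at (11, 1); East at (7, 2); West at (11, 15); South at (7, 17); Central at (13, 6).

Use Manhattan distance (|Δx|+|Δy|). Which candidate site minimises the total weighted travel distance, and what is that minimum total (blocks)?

Central, total 2385 blocks

Total weighted distance at each candidate:
  North (11, 1): total = 3375
  East (7, 2): total = 3615
  West (11, 15): total = 2745
  South (7, 17): total = 3415
  Central (13, 6): total = 2385
Minimum is at Central with total 2385 blocks.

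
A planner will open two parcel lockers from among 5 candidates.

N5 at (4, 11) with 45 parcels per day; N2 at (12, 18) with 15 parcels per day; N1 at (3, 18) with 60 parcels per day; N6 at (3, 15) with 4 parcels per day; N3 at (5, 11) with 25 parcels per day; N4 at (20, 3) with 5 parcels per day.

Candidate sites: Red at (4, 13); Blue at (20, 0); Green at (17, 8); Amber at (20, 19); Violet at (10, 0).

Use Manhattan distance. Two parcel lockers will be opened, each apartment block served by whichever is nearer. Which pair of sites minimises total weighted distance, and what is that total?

{Red, Blue}, total 747

Evaluate every pair (each demand assigned to the nearer of the two):
  {Red, Blue}: total = 747
  {Red, Amber}: total = 752
  {Red, Green}: total = 772
  {Red, Violet}: total = 797
  {Green, Amber}: total = 2434
  {Amber, Violet}: total = 2529
  {Blue, Green}: total = 2859
  {Green, Violet}: total = 2884
  {Blue, Amber}: total = 2969
  {Blue, Violet}: total = 3068
Best pair: {Red, Blue} with total 747.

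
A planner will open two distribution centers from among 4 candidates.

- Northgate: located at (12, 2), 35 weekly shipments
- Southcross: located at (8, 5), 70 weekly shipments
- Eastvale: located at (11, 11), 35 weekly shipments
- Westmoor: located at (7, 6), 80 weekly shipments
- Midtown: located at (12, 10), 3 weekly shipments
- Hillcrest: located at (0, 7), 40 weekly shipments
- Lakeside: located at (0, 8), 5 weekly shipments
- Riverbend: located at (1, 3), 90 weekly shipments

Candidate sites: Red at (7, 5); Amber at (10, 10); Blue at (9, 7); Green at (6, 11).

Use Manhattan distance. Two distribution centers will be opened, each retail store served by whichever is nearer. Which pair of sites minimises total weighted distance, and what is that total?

{Red, Amber}, total 1636

Evaluate every pair (each demand assigned to the nearer of the two):
  {Red, Amber}: total = 1636
  {Red, Green}: total = 1751
  {Red, Blue}: total = 1788
  {Amber, Blue}: total = 2296
  {Blue, Green}: total = 2408
  {Amber, Green}: total = 3011
Best pair: {Red, Amber} with total 1636.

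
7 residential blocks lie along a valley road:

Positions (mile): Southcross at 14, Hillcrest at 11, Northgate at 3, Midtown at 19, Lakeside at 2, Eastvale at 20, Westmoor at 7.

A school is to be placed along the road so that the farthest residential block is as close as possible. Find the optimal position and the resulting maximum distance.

location 11, max distance 9

The 1-center on a line is the midpoint of the two extreme points: leftmost at 2, rightmost at 20.
Optimal location = (2 + 20)/2 = 11; maximum distance = (20 − 2)/2 = 9.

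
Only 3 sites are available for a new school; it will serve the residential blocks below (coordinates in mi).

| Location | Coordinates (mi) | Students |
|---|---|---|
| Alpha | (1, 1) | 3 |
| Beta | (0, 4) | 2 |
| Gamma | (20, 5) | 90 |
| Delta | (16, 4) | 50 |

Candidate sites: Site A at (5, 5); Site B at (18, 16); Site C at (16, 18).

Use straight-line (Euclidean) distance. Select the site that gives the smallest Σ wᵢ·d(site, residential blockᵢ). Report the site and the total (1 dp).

Total weighted distance at each candidate:
  Site A (5, 5): total = 1929.4
  Site B (18, 16): total = 1725.8
  Site C (16, 18): total = 2034.7
Minimum is at Site B with total 1725.8 mi.

Site B, total 1725.8 mi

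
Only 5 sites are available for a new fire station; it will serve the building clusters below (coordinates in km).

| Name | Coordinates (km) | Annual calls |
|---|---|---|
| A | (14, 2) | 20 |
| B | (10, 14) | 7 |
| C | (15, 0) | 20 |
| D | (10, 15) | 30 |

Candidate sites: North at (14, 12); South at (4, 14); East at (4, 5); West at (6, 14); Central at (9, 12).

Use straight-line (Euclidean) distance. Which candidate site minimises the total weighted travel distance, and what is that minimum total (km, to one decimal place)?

Central, total 602.5 km

Total weighted distance at each candidate:
  North (14, 12): total = 622.1
  South (4, 14): total = 893.0
  East (4, 5): total = 876.0
  West (6, 14): total = 773.0
  Central (9, 12): total = 602.5
Minimum is at Central with total 602.5 km.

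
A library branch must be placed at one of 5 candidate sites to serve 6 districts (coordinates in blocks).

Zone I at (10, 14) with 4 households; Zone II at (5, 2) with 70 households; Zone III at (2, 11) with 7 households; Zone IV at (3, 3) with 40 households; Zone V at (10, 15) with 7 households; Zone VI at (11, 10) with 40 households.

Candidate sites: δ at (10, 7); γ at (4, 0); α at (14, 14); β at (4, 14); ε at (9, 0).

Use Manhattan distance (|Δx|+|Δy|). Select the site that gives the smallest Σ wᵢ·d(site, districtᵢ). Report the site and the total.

Total weighted distance at each candidate:
  δ (10, 7): total = 1468
  γ (4, 0): total = 1368
  α (14, 14): total = 2786
  β (4, 14): total = 1938
  ε (9, 0): total = 1558
Minimum is at γ with total 1368 blocks.

γ, total 1368 blocks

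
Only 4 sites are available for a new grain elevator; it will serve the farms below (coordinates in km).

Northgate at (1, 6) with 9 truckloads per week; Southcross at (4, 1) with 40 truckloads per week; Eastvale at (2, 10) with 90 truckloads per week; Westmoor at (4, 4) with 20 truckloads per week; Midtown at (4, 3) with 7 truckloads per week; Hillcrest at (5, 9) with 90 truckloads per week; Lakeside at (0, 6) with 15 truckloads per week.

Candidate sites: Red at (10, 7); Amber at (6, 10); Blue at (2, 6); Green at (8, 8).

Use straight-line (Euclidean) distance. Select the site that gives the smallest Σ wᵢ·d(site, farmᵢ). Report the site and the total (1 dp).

Blue, total 1078.1 km

Total weighted distance at each candidate:
  Red (10, 7): total = 2009.9
  Amber (6, 10): total = 1199.3
  Blue (2, 6): total = 1078.1
  Green (8, 8): total = 1523.5
Minimum is at Blue with total 1078.1 km.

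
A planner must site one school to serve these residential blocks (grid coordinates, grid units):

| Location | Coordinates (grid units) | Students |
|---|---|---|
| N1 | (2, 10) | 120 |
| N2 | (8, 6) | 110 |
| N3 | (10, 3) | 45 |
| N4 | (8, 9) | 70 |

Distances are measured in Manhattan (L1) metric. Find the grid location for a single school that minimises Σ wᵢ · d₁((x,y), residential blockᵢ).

Manhattan distance separates: Σwᵢ(|x−xᵢ|+|y−yᵢ|) = Σwᵢ|x−xᵢ| + Σwᵢ|y−yᵢ|, so x and y are optimised independently as 1-D weighted medians.
Total weight W = 345; half = 172.5.
x-coordinate, sorted with cumulative weight:
  x=2 (N1, w=120) cum 120
  x=8 (N2, w=110) cum 230  ← median
  x=8 (N4, w=70) cum 300
  x=10 (N3, w=45) cum 345
⇒ x* = 8
y-coordinate, sorted with cumulative weight:
  y=3 (N3, w=45) cum 45
  y=6 (N2, w=110) cum 155
  y=9 (N4, w=70) cum 225  ← median
  y=10 (N1, w=120) cum 345
⇒ y* = 9

(8, 9)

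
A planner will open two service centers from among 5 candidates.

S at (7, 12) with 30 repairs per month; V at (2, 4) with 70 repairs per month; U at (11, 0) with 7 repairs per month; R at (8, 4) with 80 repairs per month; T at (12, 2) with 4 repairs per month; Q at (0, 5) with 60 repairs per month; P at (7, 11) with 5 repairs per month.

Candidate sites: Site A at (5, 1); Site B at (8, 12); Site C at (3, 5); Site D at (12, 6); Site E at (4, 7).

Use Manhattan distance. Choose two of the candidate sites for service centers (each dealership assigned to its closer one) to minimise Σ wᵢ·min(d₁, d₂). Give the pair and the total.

{Site B, Site C}, total 979

Evaluate every pair (each demand assigned to the nearer of the two):
  {Site B, Site C}: total = 979
  {Site C, Site E}: total = 1214
  {Site C, Site D}: total = 1245
  {Site A, Site C}: total = 1261
  {Site B, Site E}: total = 1460
  {Site D, Site E}: total = 1530
  {Site A, Site E}: total = 1546
  {Site A, Site B}: total = 1561
  {Site A, Site D}: total = 1885
  {Site B, Site D}: total = 2205
Best pair: {Site B, Site C} with total 979.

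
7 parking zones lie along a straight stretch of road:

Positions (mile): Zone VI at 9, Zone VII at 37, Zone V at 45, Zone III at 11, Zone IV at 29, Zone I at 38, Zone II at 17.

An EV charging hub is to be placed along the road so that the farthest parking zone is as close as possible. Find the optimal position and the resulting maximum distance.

The 1-center on a line is the midpoint of the two extreme points: leftmost at 9, rightmost at 45.
Optimal location = (9 + 45)/2 = 27; maximum distance = (45 − 9)/2 = 18.

location 27, max distance 18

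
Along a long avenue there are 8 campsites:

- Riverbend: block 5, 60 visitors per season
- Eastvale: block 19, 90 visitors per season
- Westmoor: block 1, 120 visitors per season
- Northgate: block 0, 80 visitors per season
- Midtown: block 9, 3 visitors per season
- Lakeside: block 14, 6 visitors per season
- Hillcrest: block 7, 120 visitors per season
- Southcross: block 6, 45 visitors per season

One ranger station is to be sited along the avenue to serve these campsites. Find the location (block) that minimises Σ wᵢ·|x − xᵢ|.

x = 6

For a sum of weighted absolute distances on a line, the optimum is the weighted median (not the mean). Total weight W = 524; half-weight = 262.
Sort by position and accumulate weight:
  block 0 (Northgate, w=80) → cum 80
  block 1 (Westmoor, w=120) → cum 200
  block 5 (Riverbend, w=60) → cum 260
  block 6 (Southcross, w=45) → cum 305  ≥ 262 → median here
  block 7 (Hillcrest, w=120) → cum 425
  block 9 (Midtown, w=3) → cum 428
  block 14 (Lakeside, w=6) → cum 434
  block 19 (Eastvale, w=90) → cum 524
Optimal location: block 6.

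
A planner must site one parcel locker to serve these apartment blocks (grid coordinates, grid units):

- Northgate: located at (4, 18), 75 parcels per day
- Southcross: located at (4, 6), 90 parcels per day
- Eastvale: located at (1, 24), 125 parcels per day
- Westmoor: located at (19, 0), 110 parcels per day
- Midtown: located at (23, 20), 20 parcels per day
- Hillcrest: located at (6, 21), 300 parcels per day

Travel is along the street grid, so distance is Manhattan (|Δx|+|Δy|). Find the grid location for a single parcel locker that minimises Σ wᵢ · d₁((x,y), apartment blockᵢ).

Manhattan distance separates: Σwᵢ(|x−xᵢ|+|y−yᵢ|) = Σwᵢ|x−xᵢ| + Σwᵢ|y−yᵢ|, so x and y are optimised independently as 1-D weighted medians.
Total weight W = 720; half = 360.
x-coordinate, sorted with cumulative weight:
  x=1 (Eastvale, w=125) cum 125
  x=4 (Northgate, w=75) cum 200
  x=4 (Southcross, w=90) cum 290
  x=6 (Hillcrest, w=300) cum 590  ← median
  x=19 (Westmoor, w=110) cum 700
  x=23 (Midtown, w=20) cum 720
⇒ x* = 6
y-coordinate, sorted with cumulative weight:
  y=0 (Westmoor, w=110) cum 110
  y=6 (Southcross, w=90) cum 200
  y=18 (Northgate, w=75) cum 275
  y=20 (Midtown, w=20) cum 295
  y=21 (Hillcrest, w=300) cum 595  ← median
  y=24 (Eastvale, w=125) cum 720
⇒ y* = 21

(6, 21)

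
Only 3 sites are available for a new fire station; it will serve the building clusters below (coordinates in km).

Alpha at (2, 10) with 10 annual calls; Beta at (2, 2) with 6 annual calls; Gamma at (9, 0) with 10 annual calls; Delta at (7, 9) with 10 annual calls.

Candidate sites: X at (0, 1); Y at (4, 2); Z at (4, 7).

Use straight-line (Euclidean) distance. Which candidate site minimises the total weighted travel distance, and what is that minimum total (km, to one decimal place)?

Z, total 190.4 km

Total weighted distance at each candidate:
  X (0, 1): total = 302.5
  Y (4, 2): total = 224.5
  Z (4, 7): total = 190.4
Minimum is at Z with total 190.4 km.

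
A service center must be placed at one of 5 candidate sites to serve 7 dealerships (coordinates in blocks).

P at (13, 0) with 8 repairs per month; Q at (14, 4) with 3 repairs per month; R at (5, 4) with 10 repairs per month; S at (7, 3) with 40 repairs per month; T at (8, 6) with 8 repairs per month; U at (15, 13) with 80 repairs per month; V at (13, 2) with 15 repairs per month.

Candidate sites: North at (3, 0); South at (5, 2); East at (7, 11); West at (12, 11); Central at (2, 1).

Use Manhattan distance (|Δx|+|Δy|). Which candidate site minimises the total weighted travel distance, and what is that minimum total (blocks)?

West, total 1405 blocks

Total weighted distance at each candidate:
  North (3, 0): total = 2733
  South (5, 2): total = 2109
  East (7, 11): total = 1661
  West (12, 11): total = 1405
  Central (2, 1): total = 2749
Minimum is at West with total 1405 blocks.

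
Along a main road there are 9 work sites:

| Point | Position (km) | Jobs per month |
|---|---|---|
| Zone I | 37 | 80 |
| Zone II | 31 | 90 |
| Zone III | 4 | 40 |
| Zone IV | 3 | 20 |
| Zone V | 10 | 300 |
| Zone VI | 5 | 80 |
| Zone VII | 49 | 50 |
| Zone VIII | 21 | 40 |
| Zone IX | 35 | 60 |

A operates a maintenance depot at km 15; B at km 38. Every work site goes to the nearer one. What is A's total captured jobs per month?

480

The indifferent point is the midpoint (15+38)/2 = 26.5; work sites left of it (closer to A at 15) go to A, those right go to B.
  Zone IV at 3 (w=20) → A
  Zone III at 4 (w=40) → A
  Zone VI at 5 (w=80) → A
  Zone V at 10 (w=300) → A
  Zone VIII at 21 (w=40) → A
  Zone II at 31 (w=90) → B
  Zone IX at 35 (w=60) → B
  Zone I at 37 (w=80) → B
  Zone VII at 49 (w=50) → B
A captures 480; B captures 280.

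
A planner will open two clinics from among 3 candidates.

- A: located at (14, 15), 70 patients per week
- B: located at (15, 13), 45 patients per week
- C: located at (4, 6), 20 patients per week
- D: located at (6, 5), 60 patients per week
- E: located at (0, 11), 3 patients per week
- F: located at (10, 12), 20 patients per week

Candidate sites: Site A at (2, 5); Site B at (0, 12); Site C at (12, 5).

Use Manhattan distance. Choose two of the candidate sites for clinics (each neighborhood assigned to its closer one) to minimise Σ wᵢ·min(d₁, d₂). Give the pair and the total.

{Site A, Site C}, total 1839

Evaluate every pair (each demand assigned to the nearer of the two):
  {Site A, Site C}: total = 1839
  {Site B, Site C}: total = 2058
  {Site A, Site B}: total = 2413
Best pair: {Site A, Site C} with total 1839.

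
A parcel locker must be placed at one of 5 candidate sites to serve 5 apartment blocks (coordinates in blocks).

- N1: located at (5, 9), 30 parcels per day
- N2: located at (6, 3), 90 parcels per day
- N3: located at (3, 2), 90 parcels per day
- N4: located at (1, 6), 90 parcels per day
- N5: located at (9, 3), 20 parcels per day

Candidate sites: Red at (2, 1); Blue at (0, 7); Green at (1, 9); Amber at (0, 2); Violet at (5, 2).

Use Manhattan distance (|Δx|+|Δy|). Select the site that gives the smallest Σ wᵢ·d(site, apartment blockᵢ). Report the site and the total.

Total weighted distance at each candidate:
  Red (2, 1): total = 1770
  Blue (0, 7): total = 2270
  Green (1, 9): total = 2470
  Amber (0, 2): total = 1910
  Violet (5, 2): total = 1390
Minimum is at Violet with total 1390 blocks.

Violet, total 1390 blocks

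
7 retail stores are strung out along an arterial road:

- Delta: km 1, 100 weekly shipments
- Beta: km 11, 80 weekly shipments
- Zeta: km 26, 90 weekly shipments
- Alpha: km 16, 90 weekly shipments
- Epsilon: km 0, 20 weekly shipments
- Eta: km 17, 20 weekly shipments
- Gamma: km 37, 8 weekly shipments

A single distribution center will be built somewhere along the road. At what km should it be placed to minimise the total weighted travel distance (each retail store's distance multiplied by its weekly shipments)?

x = 16

For a sum of weighted absolute distances on a line, the optimum is the weighted median (not the mean). Total weight W = 408; half-weight = 204.
Sort by position and accumulate weight:
  km 0 (Epsilon, w=20) → cum 20
  km 1 (Delta, w=100) → cum 120
  km 11 (Beta, w=80) → cum 200
  km 16 (Alpha, w=90) → cum 290  ≥ 204 → median here
  km 17 (Eta, w=20) → cum 310
  km 26 (Zeta, w=90) → cum 400
  km 37 (Gamma, w=8) → cum 408
Optimal location: km 16.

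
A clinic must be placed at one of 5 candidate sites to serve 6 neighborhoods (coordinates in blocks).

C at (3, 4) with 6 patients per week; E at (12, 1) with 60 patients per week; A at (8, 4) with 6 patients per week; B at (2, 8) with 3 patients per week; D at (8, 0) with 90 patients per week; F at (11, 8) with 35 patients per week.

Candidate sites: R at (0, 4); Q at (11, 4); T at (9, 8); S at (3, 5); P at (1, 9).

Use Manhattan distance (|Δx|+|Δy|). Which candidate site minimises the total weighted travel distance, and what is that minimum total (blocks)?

Total weighted distance at each candidate:
  R (0, 4): total = 2589
  Q (11, 4): total = 1115
  T (9, 8): total = 1591
  S (3, 5): total = 2119
  P (1, 9): total = 3085
Minimum is at Q with total 1115 blocks.

Q, total 1115 blocks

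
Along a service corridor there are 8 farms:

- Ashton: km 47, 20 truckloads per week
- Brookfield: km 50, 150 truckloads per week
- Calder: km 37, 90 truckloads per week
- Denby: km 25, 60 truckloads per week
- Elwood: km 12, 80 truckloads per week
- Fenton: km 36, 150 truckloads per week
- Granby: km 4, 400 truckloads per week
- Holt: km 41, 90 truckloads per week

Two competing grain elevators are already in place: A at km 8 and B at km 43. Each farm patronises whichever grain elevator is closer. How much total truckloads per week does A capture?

The indifferent point is the midpoint (8+43)/2 = 25.5; farms left of it (closer to A at 8) go to A, those right go to B.
  Granby at 4 (w=400) → A
  Elwood at 12 (w=80) → A
  Denby at 25 (w=60) → A
  Fenton at 36 (w=150) → B
  Calder at 37 (w=90) → B
  Holt at 41 (w=90) → B
  Ashton at 47 (w=20) → B
  Brookfield at 50 (w=150) → B
A captures 540; B captures 500.

540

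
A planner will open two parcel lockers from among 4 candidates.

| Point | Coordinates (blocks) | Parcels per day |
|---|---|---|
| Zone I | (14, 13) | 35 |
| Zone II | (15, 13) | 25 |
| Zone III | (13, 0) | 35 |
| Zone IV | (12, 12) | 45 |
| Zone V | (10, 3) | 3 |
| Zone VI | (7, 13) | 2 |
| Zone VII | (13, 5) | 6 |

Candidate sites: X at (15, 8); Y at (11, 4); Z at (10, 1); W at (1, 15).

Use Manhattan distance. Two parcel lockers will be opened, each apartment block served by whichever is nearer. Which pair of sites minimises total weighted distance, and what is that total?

{X, Z}, total 852

Evaluate every pair (each demand assigned to the nearer of the two):
  {X, Z}: total = 852
  {X, Y}: total = 910
  {X, W}: total = 1076
  {Y, Z}: total = 1340
  {Y, W}: total = 1400
  {Z, W}: total = 1714
Best pair: {X, Z} with total 852.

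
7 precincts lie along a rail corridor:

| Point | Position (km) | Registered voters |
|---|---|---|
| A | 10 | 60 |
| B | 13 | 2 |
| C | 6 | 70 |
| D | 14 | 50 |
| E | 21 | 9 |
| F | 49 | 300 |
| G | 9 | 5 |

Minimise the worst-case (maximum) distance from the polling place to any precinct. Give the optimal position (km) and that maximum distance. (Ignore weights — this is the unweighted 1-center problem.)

location 27.5, max distance 21.5

The 1-center on a line is the midpoint of the two extreme points: leftmost at 6, rightmost at 49.
Optimal location = (6 + 49)/2 = 27.5; maximum distance = (49 − 6)/2 = 21.5.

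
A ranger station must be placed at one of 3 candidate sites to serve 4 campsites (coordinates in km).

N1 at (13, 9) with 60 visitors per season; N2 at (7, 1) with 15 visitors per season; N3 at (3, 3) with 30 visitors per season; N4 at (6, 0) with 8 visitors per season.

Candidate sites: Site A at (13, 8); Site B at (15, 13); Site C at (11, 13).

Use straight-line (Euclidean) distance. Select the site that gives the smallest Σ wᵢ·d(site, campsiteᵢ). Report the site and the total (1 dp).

Total weighted distance at each candidate:
  Site A (13, 8): total = 618.7
  Site B (15, 13): total = 1079.8
  Site C (11, 13): total = 953.7
Minimum is at Site A with total 618.7 km.

Site A, total 618.7 km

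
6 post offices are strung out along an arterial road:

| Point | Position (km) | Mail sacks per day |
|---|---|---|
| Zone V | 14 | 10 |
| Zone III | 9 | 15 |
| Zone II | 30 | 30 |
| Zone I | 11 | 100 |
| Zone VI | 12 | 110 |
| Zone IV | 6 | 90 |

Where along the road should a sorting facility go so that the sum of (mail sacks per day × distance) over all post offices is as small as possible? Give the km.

For a sum of weighted absolute distances on a line, the optimum is the weighted median (not the mean). Total weight W = 355; half-weight = 177.5.
Sort by position and accumulate weight:
  km 6 (Zone IV, w=90) → cum 90
  km 9 (Zone III, w=15) → cum 105
  km 11 (Zone I, w=100) → cum 205  ≥ 177.5 → median here
  km 12 (Zone VI, w=110) → cum 315
  km 14 (Zone V, w=10) → cum 325
  km 30 (Zone II, w=30) → cum 355
Optimal location: km 11.

x = 11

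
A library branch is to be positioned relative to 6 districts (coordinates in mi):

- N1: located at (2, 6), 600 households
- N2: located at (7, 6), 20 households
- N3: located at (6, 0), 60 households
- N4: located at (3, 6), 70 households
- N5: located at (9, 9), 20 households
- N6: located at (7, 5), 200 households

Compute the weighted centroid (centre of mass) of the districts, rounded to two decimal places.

(3.60, 5.48)

The minimiser of Σwᵢ‖p−pᵢ‖² is the weighted centroid p* = (Σwᵢpᵢ)/(Σwᵢ).
Σwᵢ = 970.
Σwᵢxᵢ = 600·2 + 20·7 + 60·6 + 70·3 + 20·9 + 200·7 = 3490.
Σwᵢyᵢ = 600·6 + 20·6 + 60·0 + 70·6 + 20·9 + 200·5 = 5320.
x* = 3490/970 = 3.60, y* = 5320/970 = 5.48.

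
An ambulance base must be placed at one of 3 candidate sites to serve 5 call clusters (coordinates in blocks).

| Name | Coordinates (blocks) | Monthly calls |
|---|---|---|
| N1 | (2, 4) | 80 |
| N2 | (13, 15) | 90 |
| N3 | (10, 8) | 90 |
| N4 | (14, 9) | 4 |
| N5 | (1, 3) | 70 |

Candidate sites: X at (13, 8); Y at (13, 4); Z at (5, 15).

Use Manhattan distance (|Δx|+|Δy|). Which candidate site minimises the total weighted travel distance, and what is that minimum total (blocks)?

Total weighted distance at each candidate:
  X (13, 8): total = 3298
  Y (13, 4): total = 3434
  Z (5, 15): total = 4100
Minimum is at X with total 3298 blocks.

X, total 3298 blocks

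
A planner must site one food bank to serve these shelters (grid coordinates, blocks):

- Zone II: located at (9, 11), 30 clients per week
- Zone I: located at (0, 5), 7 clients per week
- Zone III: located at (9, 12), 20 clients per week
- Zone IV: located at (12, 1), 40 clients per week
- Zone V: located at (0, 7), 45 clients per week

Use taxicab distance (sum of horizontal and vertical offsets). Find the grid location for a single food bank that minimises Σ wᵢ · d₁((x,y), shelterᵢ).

Manhattan distance separates: Σwᵢ(|x−xᵢ|+|y−yᵢ|) = Σwᵢ|x−xᵢ| + Σwᵢ|y−yᵢ|, so x and y are optimised independently as 1-D weighted medians.
Total weight W = 142; half = 71.
x-coordinate, sorted with cumulative weight:
  x=0 (Zone I, w=7) cum 7
  x=0 (Zone V, w=45) cum 52
  x=9 (Zone II, w=30) cum 82  ← median
  x=9 (Zone III, w=20) cum 102
  x=12 (Zone IV, w=40) cum 142
⇒ x* = 9
y-coordinate, sorted with cumulative weight:
  y=1 (Zone IV, w=40) cum 40
  y=5 (Zone I, w=7) cum 47
  y=7 (Zone V, w=45) cum 92  ← median
  y=11 (Zone II, w=30) cum 122
  y=12 (Zone III, w=20) cum 142
⇒ y* = 7

(9, 7)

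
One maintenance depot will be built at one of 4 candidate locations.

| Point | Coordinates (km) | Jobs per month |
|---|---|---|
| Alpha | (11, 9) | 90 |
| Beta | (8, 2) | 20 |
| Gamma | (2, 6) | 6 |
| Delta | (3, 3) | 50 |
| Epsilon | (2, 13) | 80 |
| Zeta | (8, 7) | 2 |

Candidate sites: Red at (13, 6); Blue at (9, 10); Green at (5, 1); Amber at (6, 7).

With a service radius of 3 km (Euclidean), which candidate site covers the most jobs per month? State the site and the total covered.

Blue, covering 90

Coverage radius r = 3 km; a point is covered iff (Δx)²+(Δy)² ≤ 3² = 9.
  Red (13, 6): covers {none} → 0
  Blue (9, 10): covers {Alpha} → 90
  Green (5, 1): covers {Delta} → 50
  Amber (6, 7): covers {Zeta} → 2
Maximum coverage at Blue: 90 jobs per month.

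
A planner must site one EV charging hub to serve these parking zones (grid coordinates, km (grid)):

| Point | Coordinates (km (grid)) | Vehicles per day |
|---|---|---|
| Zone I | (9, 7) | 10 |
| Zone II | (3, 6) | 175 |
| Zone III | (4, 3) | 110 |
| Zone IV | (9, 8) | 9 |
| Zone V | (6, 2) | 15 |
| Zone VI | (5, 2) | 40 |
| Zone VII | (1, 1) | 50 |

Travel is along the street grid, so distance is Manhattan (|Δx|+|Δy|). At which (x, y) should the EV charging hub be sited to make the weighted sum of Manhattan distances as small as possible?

Manhattan distance separates: Σwᵢ(|x−xᵢ|+|y−yᵢ|) = Σwᵢ|x−xᵢ| + Σwᵢ|y−yᵢ|, so x and y are optimised independently as 1-D weighted medians.
Total weight W = 409; half = 204.5.
x-coordinate, sorted with cumulative weight:
  x=1 (Zone VII, w=50) cum 50
  x=3 (Zone II, w=175) cum 225  ← median
  x=4 (Zone III, w=110) cum 335
  x=5 (Zone VI, w=40) cum 375
  x=6 (Zone V, w=15) cum 390
  x=9 (Zone I, w=10) cum 400
  x=9 (Zone IV, w=9) cum 409
⇒ x* = 3
y-coordinate, sorted with cumulative weight:
  y=1 (Zone VII, w=50) cum 50
  y=2 (Zone V, w=15) cum 65
  y=2 (Zone VI, w=40) cum 105
  y=3 (Zone III, w=110) cum 215  ← median
  y=6 (Zone II, w=175) cum 390
  y=7 (Zone I, w=10) cum 400
  y=8 (Zone IV, w=9) cum 409
⇒ y* = 3

(3, 3)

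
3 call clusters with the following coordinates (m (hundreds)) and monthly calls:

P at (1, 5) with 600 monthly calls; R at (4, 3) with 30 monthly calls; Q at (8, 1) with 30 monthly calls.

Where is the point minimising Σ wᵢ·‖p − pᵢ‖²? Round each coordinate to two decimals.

The minimiser of Σwᵢ‖p−pᵢ‖² is the weighted centroid p* = (Σwᵢpᵢ)/(Σwᵢ).
Σwᵢ = 660.
Σwᵢxᵢ = 600·1 + 30·4 + 30·8 = 960.
Σwᵢyᵢ = 600·5 + 30·3 + 30·1 = 3120.
x* = 960/660 = 1.45, y* = 3120/660 = 4.73.

(1.45, 4.73)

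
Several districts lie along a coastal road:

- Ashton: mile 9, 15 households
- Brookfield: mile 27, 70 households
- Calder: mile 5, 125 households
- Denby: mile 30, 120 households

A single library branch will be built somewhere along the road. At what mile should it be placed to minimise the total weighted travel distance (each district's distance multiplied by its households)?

x = 27

For a sum of weighted absolute distances on a line, the optimum is the weighted median (not the mean). Total weight W = 330; half-weight = 165.
Sort by position and accumulate weight:
  mile 5 (Calder, w=125) → cum 125
  mile 9 (Ashton, w=15) → cum 140
  mile 27 (Brookfield, w=70) → cum 210  ≥ 165 → median here
  mile 30 (Denby, w=120) → cum 330
Optimal location: mile 27.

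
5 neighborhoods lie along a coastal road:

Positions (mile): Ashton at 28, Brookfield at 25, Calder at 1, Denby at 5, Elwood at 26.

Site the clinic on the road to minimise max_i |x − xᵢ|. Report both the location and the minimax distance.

location 14.5, max distance 13.5

The 1-center on a line is the midpoint of the two extreme points: leftmost at 1, rightmost at 28.
Optimal location = (1 + 28)/2 = 14.5; maximum distance = (28 − 1)/2 = 13.5.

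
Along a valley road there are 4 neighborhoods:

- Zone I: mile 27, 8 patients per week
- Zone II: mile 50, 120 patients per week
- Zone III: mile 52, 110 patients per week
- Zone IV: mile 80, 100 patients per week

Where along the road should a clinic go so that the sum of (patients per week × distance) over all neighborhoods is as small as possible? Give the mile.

For a sum of weighted absolute distances on a line, the optimum is the weighted median (not the mean). Total weight W = 338; half-weight = 169.
Sort by position and accumulate weight:
  mile 27 (Zone I, w=8) → cum 8
  mile 50 (Zone II, w=120) → cum 128
  mile 52 (Zone III, w=110) → cum 238  ≥ 169 → median here
  mile 80 (Zone IV, w=100) → cum 338
Optimal location: mile 52.

x = 52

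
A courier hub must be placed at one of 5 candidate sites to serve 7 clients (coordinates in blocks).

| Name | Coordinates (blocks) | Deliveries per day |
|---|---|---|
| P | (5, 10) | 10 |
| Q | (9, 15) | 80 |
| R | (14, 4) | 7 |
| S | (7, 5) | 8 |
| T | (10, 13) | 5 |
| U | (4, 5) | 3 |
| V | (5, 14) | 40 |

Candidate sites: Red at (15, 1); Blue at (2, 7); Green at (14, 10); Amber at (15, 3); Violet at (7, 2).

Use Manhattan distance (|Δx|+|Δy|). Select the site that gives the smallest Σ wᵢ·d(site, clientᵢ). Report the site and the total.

Green, total 1628 blocks

Total weighted distance at each candidate:
  Red (15, 1): total = 2964
  Blue (2, 7): total = 1903
  Green (14, 10): total = 1628
  Amber (15, 3): total = 2658
  Violet (7, 2): total = 2035
Minimum is at Green with total 1628 blocks.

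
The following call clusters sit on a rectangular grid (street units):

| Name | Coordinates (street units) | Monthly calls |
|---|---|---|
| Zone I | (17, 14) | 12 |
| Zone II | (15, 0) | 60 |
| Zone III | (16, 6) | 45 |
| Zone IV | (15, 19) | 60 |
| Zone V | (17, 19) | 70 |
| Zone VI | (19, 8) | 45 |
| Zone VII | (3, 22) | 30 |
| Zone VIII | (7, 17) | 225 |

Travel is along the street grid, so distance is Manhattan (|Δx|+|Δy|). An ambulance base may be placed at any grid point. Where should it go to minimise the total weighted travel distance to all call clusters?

Manhattan distance separates: Σwᵢ(|x−xᵢ|+|y−yᵢ|) = Σwᵢ|x−xᵢ| + Σwᵢ|y−yᵢ|, so x and y are optimised independently as 1-D weighted medians.
Total weight W = 547; half = 273.5.
x-coordinate, sorted with cumulative weight:
  x=3 (Zone VII, w=30) cum 30
  x=7 (Zone VIII, w=225) cum 255
  x=15 (Zone II, w=60) cum 315  ← median
  x=15 (Zone IV, w=60) cum 375
  x=16 (Zone III, w=45) cum 420
  x=17 (Zone I, w=12) cum 432
  x=17 (Zone V, w=70) cum 502
  x=19 (Zone VI, w=45) cum 547
⇒ x* = 15
y-coordinate, sorted with cumulative weight:
  y=0 (Zone II, w=60) cum 60
  y=6 (Zone III, w=45) cum 105
  y=8 (Zone VI, w=45) cum 150
  y=14 (Zone I, w=12) cum 162
  y=17 (Zone VIII, w=225) cum 387  ← median
  y=19 (Zone IV, w=60) cum 447
  y=19 (Zone V, w=70) cum 517
  y=22 (Zone VII, w=30) cum 547
⇒ y* = 17

(15, 17)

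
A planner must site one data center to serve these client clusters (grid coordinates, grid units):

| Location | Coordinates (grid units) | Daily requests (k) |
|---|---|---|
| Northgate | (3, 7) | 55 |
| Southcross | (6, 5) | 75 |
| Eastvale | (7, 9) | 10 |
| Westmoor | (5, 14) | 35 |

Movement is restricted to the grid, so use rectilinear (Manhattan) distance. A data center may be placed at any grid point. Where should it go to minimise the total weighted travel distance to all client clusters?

Manhattan distance separates: Σwᵢ(|x−xᵢ|+|y−yᵢ|) = Σwᵢ|x−xᵢ| + Σwᵢ|y−yᵢ|, so x and y are optimised independently as 1-D weighted medians.
Total weight W = 175; half = 87.5.
x-coordinate, sorted with cumulative weight:
  x=3 (Northgate, w=55) cum 55
  x=5 (Westmoor, w=35) cum 90  ← median
  x=6 (Southcross, w=75) cum 165
  x=7 (Eastvale, w=10) cum 175
⇒ x* = 5
y-coordinate, sorted with cumulative weight:
  y=5 (Southcross, w=75) cum 75
  y=7 (Northgate, w=55) cum 130  ← median
  y=9 (Eastvale, w=10) cum 140
  y=14 (Westmoor, w=35) cum 175
⇒ y* = 7

(5, 7)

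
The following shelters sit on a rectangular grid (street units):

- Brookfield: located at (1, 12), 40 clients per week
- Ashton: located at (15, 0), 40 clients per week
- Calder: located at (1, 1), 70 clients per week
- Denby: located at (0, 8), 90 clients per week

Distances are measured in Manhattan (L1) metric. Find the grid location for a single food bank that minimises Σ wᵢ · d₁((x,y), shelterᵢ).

Manhattan distance separates: Σwᵢ(|x−xᵢ|+|y−yᵢ|) = Σwᵢ|x−xᵢ| + Σwᵢ|y−yᵢ|, so x and y are optimised independently as 1-D weighted medians.
Total weight W = 240; half = 120.
x-coordinate, sorted with cumulative weight:
  x=0 (Denby, w=90) cum 90
  x=1 (Brookfield, w=40) cum 130  ← median
  x=1 (Calder, w=70) cum 200
  x=15 (Ashton, w=40) cum 240
⇒ x* = 1
y-coordinate, sorted with cumulative weight:
  y=0 (Ashton, w=40) cum 40
  y=1 (Calder, w=70) cum 110
  y=8 (Denby, w=90) cum 200  ← median
  y=12 (Brookfield, w=40) cum 240
⇒ y* = 8

(1, 8)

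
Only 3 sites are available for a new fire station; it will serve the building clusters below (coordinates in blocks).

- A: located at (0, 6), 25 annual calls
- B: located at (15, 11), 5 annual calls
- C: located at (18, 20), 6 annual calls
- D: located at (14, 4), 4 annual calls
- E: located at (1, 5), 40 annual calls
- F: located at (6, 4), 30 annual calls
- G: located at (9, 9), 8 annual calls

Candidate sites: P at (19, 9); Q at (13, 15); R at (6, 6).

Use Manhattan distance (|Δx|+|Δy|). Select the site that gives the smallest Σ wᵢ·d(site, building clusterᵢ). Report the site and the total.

R, total 764 blocks

Total weighted distance at each candidate:
  P (19, 9): total = 2192
  Q (13, 15): total = 2188
  R (6, 6): total = 764
Minimum is at R with total 764 blocks.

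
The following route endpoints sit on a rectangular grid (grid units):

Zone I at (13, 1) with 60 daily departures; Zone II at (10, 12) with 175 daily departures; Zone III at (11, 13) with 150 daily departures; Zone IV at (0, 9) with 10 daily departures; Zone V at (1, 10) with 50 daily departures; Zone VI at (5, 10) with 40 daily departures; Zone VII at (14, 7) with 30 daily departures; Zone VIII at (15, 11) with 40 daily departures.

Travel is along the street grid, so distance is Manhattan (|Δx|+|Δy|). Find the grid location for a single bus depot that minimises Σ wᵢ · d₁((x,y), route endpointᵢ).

Manhattan distance separates: Σwᵢ(|x−xᵢ|+|y−yᵢ|) = Σwᵢ|x−xᵢ| + Σwᵢ|y−yᵢ|, so x and y are optimised independently as 1-D weighted medians.
Total weight W = 555; half = 277.5.
x-coordinate, sorted with cumulative weight:
  x=0 (Zone IV, w=10) cum 10
  x=1 (Zone V, w=50) cum 60
  x=5 (Zone VI, w=40) cum 100
  x=10 (Zone II, w=175) cum 275
  x=11 (Zone III, w=150) cum 425  ← median
  x=13 (Zone I, w=60) cum 485
  x=14 (Zone VII, w=30) cum 515
  x=15 (Zone VIII, w=40) cum 555
⇒ x* = 11
y-coordinate, sorted with cumulative weight:
  y=1 (Zone I, w=60) cum 60
  y=7 (Zone VII, w=30) cum 90
  y=9 (Zone IV, w=10) cum 100
  y=10 (Zone V, w=50) cum 150
  y=10 (Zone VI, w=40) cum 190
  y=11 (Zone VIII, w=40) cum 230
  y=12 (Zone II, w=175) cum 405  ← median
  y=13 (Zone III, w=150) cum 555
⇒ y* = 12

(11, 12)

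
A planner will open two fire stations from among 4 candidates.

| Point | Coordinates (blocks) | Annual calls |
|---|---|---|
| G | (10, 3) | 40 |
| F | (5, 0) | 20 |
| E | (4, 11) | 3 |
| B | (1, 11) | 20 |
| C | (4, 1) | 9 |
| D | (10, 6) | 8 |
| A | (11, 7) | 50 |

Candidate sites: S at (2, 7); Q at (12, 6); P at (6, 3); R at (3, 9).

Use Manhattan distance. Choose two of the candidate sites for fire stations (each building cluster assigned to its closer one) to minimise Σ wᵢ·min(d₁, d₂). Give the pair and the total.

{Q, P}, total 682

Evaluate every pair (each demand assigned to the nearer of the two):
  {Q, P}: total = 682
  {S, Q}: total = 706
  {Q, R}: total = 706
  {P, R}: total = 871
  {S, P}: total = 900
  {S, R}: total = 1363
Best pair: {Q, P} with total 682.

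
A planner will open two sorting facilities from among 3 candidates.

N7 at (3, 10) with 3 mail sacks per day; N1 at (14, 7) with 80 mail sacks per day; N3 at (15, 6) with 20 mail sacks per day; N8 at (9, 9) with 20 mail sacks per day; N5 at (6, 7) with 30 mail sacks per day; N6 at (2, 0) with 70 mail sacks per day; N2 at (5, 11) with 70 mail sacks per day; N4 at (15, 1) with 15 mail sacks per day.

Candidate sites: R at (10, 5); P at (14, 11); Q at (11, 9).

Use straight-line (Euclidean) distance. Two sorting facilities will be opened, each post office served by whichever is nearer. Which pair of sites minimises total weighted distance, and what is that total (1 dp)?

{R, Q}, total 1785.9

Evaluate every pair (each demand assigned to the nearer of the two):
  {R, Q}: total = 1785.9
  {R, P}: total = 1967.6
  {P, Q}: total = 2082.0
Best pair: {R, Q} with total 1785.9.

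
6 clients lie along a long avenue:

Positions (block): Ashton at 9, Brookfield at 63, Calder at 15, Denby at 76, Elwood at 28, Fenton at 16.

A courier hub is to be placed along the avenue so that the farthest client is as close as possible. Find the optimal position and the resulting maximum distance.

location 42.5, max distance 33.5

The 1-center on a line is the midpoint of the two extreme points: leftmost at 9, rightmost at 76.
Optimal location = (9 + 76)/2 = 42.5; maximum distance = (76 − 9)/2 = 33.5.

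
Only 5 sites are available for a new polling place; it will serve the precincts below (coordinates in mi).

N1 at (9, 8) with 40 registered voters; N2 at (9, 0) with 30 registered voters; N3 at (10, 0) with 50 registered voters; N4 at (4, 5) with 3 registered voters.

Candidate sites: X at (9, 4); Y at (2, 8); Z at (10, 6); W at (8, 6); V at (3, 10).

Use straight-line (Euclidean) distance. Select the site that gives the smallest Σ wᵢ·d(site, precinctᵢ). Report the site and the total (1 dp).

X, total 501.5 mi

Total weighted distance at each candidate:
  X (9, 4): total = 501.5
  Y (2, 8): total = 1175.4
  Z (10, 6): total = 590.2
  W (8, 6): total = 600.5
  V (3, 10): total = 1228.5
Minimum is at X with total 501.5 mi.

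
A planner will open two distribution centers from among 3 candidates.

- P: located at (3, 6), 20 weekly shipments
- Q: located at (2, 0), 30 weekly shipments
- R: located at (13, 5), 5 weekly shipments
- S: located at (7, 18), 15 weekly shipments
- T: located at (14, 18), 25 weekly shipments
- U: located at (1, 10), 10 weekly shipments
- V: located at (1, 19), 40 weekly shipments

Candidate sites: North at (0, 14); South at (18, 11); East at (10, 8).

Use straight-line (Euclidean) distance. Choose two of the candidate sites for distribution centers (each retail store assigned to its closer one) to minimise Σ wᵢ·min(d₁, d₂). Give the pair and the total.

Evaluate every pair (each demand assigned to the nearer of the two):
  {North, East}: total = 1141.6
  {North, South}: total = 1201.9
  {South, East}: total = 1525.1
Best pair: {North, East} with total 1141.6.

{North, East}, total 1141.6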